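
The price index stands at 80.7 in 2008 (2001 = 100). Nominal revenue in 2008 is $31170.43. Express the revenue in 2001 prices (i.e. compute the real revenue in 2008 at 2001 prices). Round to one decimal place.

38625.1

Real = Nominal ÷ (Index/100) = 31170.43 ÷ (80.7/100)
     = 31170.43 ÷ 0.807 = 38625.0682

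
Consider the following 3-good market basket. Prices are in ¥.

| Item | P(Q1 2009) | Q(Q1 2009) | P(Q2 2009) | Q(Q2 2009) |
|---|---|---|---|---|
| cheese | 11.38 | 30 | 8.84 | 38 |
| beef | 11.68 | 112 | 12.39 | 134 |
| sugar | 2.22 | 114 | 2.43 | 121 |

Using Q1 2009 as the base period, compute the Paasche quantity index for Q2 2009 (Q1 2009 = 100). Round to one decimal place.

118.7

Paasche quantity index uses current-period prices as weights.
ΣP(Q2 2009)·Q(Q2 2009) = 8.84×38 + 12.39×134 + 2.43×121 = 335.92 + 1660.26 + 294.03 = 2290.21
ΣP(Q2 2009)·Q(Q1 2009) = 8.84×30 + 12.39×112 + 2.43×114 = 265.2 + 1387.68 + 277.02 = 1929.9
Index = 2290.21 / 1929.9 × 100 = 118.6699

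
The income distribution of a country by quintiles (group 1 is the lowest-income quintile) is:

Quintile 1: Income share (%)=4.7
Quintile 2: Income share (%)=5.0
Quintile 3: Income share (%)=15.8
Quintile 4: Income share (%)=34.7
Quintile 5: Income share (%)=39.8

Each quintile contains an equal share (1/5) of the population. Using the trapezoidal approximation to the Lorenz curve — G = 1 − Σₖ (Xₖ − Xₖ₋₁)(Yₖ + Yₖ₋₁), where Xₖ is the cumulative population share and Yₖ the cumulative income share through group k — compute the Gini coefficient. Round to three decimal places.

Cumulative income shares Yₖ: 0.0470, 0.0970, 0.2550, 0.6020, 1.0000
Σ (Xₖ−Xₖ₋₁)(Yₖ+Yₖ₋₁) = (1/5)(0.0470+0.0000) + (1/5)(0.0970+0.0470) + (1/5)(0.2550+0.0970) + (1/5)(0.6020+0.2550) + (1/5)(1.0000+0.6020)
  = 0.0094 + 0.0288 + 0.0704 + 0.1714 + 0.3204 = 0.6004
G = 1 − 0.6004 = 0.3996

0.400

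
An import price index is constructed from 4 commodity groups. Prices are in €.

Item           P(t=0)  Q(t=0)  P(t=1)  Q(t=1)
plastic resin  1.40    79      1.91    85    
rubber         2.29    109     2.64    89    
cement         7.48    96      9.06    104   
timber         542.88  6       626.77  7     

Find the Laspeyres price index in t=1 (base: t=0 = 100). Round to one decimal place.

Laspeyres price index uses base-period quantities as weights.
ΣP(t=1)·Q(t=0) = 1.91×79 + 2.64×109 + 9.06×96 + 626.77×6 = 150.89 + 287.76 + 869.76 + 3760.62 = 5069.03
ΣP(t=0)·Q(t=0) = 1.40×79 + 2.29×109 + 7.48×96 + 542.88×6 = 110.6 + 249.61 + 718.08 + 3257.28 = 4335.57
Index = 5069.03 / 4335.57 × 100 = 116.9173

116.9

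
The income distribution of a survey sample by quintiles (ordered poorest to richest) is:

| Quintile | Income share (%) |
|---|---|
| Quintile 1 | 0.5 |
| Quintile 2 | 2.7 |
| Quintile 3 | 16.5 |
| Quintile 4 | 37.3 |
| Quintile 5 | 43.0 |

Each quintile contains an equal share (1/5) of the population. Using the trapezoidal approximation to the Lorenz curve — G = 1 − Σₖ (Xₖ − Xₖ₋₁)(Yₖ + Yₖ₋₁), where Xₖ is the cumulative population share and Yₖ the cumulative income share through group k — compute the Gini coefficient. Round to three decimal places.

0.478

Cumulative income shares Yₖ: 0.0050, 0.0320, 0.1970, 0.5700, 1.0000
Σ (Xₖ−Xₖ₋₁)(Yₖ+Yₖ₋₁) = (1/5)(0.0050+0.0000) + (1/5)(0.0320+0.0050) + (1/5)(0.1970+0.0320) + (1/5)(0.5700+0.1970) + (1/5)(1.0000+0.5700)
  = 0.0010 + 0.0074 + 0.0458 + 0.1534 + 0.3140 = 0.5216
G = 1 − 0.5216 = 0.4784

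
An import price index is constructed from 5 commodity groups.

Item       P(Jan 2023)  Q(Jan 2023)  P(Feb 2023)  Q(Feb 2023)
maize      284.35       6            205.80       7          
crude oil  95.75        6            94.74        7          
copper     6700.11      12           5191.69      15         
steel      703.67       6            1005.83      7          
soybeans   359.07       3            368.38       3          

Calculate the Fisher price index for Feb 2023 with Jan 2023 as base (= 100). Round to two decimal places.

80.85

Laspeyres component (base-period weights):
ΣP(Feb 2023)Q(Jan 2023) = 205.80×6 + 94.74×6 + 5191.69×12 + 1005.83×6 + 368.38×3 = 1234.8 + 568.44 + 62300.28 + 6034.98 + 1105.14 = 71243.64
ΣP(Jan 2023)Q(Jan 2023) = 284.35×6 + 95.75×6 + 6700.11×12 + 703.67×6 + 359.07×3 = 1706.1 + 574.5 + 80401.32 + 4222.02 + 1077.21 = 87981.15
L = 71243.64 / 87981.15 × 100 = 80.9760
Paasche component (current-period weights):
ΣP(Feb 2023)Q(Feb 2023) = 205.80×7 + 94.74×7 + 5191.69×15 + 1005.83×7 + 368.38×3 = 1440.6 + 663.18 + 77875.35 + 7040.81 + 1105.14 = 88125.08
ΣP(Jan 2023)Q(Feb 2023) = 284.35×7 + 95.75×7 + 6700.11×15 + 703.67×7 + 359.07×3 = 1990.45 + 670.25 + 100501.65 + 4925.69 + 1077.21 = 109165.25
P = 88125.08 / 109165.25 × 100 = 80.7263
Fisher = √(L × P) = √(80.9760 × 80.7263) = 80.8511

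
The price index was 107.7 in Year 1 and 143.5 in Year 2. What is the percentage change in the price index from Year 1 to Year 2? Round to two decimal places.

33.24%

Change = (143.5 − 107.7) / 107.7 × 100
       = 35.8 / 107.7 × 100 = 33.2405%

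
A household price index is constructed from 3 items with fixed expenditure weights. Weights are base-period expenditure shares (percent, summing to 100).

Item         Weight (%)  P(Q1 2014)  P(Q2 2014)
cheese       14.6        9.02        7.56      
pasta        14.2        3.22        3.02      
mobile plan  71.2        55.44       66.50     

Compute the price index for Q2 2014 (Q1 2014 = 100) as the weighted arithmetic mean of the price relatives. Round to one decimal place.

111.0

cheese: 14.6 × (7.56/9.02) = 14.6 × 0.838137 = 12.2368
pasta: 14.2 × (3.02/3.22) = 14.2 × 0.937888 = 13.3180
mobile plan: 71.2 × (66.50/55.44) = 71.2 × 1.199495 = 85.4040
Index = Σ wᵢ·(p₁ᵢ/p₀ᵢ) = 12.2368 + 13.3180 + 85.4040 = 110.9589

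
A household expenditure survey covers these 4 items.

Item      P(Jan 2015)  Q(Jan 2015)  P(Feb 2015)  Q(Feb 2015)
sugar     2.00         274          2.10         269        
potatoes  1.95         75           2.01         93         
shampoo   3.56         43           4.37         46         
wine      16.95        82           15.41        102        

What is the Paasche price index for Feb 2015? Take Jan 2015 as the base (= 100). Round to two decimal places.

96.66

Paasche price index uses current-period quantities as weights.
ΣP(Feb 2015)·Q(Feb 2015) = 2.10×269 + 2.01×93 + 4.37×46 + 15.41×102 = 564.9 + 186.93 + 201.02 + 1571.82 = 2524.67
ΣP(Jan 2015)·Q(Feb 2015) = 2.00×269 + 1.95×93 + 3.56×46 + 16.95×102 = 538 + 181.35 + 163.76 + 1728.9 = 2612.01
Index = 2524.67 / 2612.01 × 100 = 96.6562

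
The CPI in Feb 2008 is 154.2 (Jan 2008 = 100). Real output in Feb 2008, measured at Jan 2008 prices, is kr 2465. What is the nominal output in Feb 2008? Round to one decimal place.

3801.0

Nominal = Real × (Index/100) = 2465 × (154.2/100)
        = 2465 × 1.542 = 3801.0300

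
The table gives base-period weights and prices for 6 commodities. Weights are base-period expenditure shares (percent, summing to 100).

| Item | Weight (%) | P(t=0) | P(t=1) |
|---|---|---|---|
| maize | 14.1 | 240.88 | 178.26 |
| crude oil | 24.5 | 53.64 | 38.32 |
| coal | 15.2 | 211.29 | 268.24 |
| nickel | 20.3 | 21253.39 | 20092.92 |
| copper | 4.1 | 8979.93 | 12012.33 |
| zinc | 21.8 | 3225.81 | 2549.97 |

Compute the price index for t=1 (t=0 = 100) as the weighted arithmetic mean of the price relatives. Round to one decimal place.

maize: 14.1 × (178.26/240.88) = 14.1 × 0.740037 = 10.4345
crude oil: 24.5 × (38.32/53.64) = 24.5 × 0.714392 = 17.5026
coal: 15.2 × (268.24/211.29) = 15.2 × 1.269535 = 19.2969
nickel: 20.3 × (20092.92/21253.39) = 20.3 × 0.945398 = 19.1916
copper: 4.1 × (12012.33/8979.93) = 4.1 × 1.337686 = 5.4845
zinc: 21.8 × (2549.97/3225.81) = 21.8 × 0.790490 = 17.2327
Index = Σ wᵢ·(p₁ᵢ/p₀ᵢ) = 10.4345 + 17.5026 + 19.2969 + 19.1916 + 5.4845 + 17.2327 = 89.1428

89.1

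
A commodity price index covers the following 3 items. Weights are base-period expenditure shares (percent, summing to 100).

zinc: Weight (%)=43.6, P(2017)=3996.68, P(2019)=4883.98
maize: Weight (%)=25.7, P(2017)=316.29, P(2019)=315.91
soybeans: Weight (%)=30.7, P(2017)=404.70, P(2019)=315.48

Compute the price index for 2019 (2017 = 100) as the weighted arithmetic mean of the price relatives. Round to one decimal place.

zinc: 43.6 × (4883.98/3996.68) = 43.6 × 1.222009 = 53.2796
maize: 25.7 × (315.91/316.29) = 25.7 × 0.998799 = 25.6691
soybeans: 30.7 × (315.48/404.70) = 30.7 × 0.779540 = 23.9319
Index = Σ wᵢ·(p₁ᵢ/p₀ᵢ) = 53.2796 + 25.6691 + 23.9319 = 102.8806

102.9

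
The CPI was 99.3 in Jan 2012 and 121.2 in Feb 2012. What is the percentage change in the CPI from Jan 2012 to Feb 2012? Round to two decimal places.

22.05%

Change = (121.2 − 99.3) / 99.3 × 100
       = 21.9 / 99.3 × 100 = 22.0544%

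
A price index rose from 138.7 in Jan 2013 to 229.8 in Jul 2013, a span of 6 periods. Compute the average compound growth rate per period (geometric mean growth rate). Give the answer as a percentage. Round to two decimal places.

8.78%

Growth factor = (229.8/138.7)^(1/6) = (1.656813)^(1/6) = 1.087791
Growth rate = 1.087791 − 1 = 0.087791 = 8.7791%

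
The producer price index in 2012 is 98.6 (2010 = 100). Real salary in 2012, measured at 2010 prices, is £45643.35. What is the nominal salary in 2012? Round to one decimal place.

Nominal = Real × (Index/100) = 45643.35 × (98.6/100)
        = 45643.35 × 0.986 = 45004.3431

45004.3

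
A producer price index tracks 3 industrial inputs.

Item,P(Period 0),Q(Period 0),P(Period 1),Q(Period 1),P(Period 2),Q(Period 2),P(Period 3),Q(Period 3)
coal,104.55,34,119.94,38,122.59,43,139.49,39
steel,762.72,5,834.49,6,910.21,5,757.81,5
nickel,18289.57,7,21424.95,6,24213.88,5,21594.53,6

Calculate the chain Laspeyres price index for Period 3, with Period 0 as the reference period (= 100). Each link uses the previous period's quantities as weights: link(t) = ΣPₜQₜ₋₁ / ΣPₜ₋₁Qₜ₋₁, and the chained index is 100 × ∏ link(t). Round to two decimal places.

118.30

Link Period 0→Period 1:
ΣP(Period 1)Q(Period 0) = 119.94×34 + 834.49×5 + 21424.95×7 = 4077.96 + 4172.45 + 149974.65 = 158225.06
ΣP(Period 0)Q(Period 0) = 104.55×34 + 762.72×5 + 18289.57×7 = 3554.7 + 3813.6 + 128026.99 = 135395.29
link = 158225.06/135395.29 = 1.168616
Link Period 1→Period 2:
ΣP(Period 2)Q(Period 1) = 122.59×38 + 910.21×6 + 24213.88×6 = 4658.42 + 5461.26 + 145283.28 = 155402.96
ΣP(Period 1)Q(Period 1) = 119.94×38 + 834.49×6 + 21424.95×6 = 4557.72 + 5006.94 + 128549.7 = 138114.36
link = 155402.96/138114.36 = 1.125176
Link Period 2→Period 3:
ΣP(Period 3)Q(Period 2) = 139.49×43 + 757.81×5 + 21594.53×5 = 5998.07 + 3789.05 + 107972.65 = 117759.77
ΣP(Period 2)Q(Period 2) = 122.59×43 + 910.21×5 + 24213.88×5 = 5271.37 + 4551.05 + 121069.4 = 130891.82
link = 117759.77/130891.82 = 0.899672
Chained index = 100 × 1.168616 × 1.125176 × 0.899672 = 118.2978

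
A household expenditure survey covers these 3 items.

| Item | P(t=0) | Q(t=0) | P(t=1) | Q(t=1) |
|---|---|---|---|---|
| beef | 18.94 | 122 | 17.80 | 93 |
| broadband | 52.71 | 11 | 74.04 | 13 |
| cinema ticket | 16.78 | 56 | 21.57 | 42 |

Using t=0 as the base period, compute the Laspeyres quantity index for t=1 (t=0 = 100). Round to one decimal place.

Laspeyres quantity index uses base-period prices as weights.
ΣP(t=0)·Q(t=1) = 18.94×93 + 52.71×13 + 16.78×42 = 1761.42 + 685.23 + 704.76 = 3151.41
ΣP(t=0)·Q(t=0) = 18.94×122 + 52.71×11 + 16.78×56 = 2310.68 + 579.81 + 939.68 = 3830.17
Index = 3151.41 / 3830.17 × 100 = 82.2786

82.3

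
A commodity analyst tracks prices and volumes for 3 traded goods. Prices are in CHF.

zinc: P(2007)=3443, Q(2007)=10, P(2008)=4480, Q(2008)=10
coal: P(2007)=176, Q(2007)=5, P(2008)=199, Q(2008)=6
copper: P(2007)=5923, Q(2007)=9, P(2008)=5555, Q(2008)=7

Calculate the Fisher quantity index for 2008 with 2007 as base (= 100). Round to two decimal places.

Laspeyres component (base-period weights):
ΣP(2007)Q(2008) = 3443×10 + 176×6 + 5923×7 = 34430 + 1056 + 41461 = 76947
ΣP(2007)Q(2007) = 3443×10 + 176×5 + 5923×9 = 34430 + 880 + 53307 = 88617
L = 76947 / 88617 × 100 = 86.8310
Paasche component (current-period weights):
ΣP(2008)Q(2008) = 4480×10 + 199×6 + 5555×7 = 44800 + 1194 + 38885 = 84879
ΣP(2008)Q(2007) = 4480×10 + 199×5 + 5555×9 = 44800 + 995 + 49995 = 95790
P = 84879 / 95790 × 100 = 88.6095
Fisher = √(L × P) = √(86.8310 × 88.6095) = 87.7157

87.72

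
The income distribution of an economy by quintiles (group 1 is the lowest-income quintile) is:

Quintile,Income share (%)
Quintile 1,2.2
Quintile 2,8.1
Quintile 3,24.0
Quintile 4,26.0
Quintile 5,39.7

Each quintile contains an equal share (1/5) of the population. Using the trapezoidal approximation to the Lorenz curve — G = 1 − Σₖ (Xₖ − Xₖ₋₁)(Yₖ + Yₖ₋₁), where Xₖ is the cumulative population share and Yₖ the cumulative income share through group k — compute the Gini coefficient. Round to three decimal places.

0.372

Cumulative income shares Yₖ: 0.0220, 0.1030, 0.3430, 0.6030, 1.0000
Σ (Xₖ−Xₖ₋₁)(Yₖ+Yₖ₋₁) = (1/5)(0.0220+0.0000) + (1/5)(0.1030+0.0220) + (1/5)(0.3430+0.1030) + (1/5)(0.6030+0.3430) + (1/5)(1.0000+0.6030)
  = 0.0044 + 0.0250 + 0.0892 + 0.1892 + 0.3206 = 0.6284
G = 1 − 0.6284 = 0.3716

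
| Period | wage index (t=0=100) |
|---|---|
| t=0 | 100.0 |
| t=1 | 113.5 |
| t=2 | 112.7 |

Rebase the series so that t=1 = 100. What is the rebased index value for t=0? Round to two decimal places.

88.11

Rebased(t=0) = 100.0 / 113.5 × 100 = 88.1057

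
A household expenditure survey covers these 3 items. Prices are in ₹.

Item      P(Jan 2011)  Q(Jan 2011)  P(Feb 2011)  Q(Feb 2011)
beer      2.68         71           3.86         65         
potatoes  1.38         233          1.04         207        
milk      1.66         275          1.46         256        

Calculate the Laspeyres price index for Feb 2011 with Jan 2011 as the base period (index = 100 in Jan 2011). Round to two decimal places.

Laspeyres price index uses base-period quantities as weights.
ΣP(Feb 2011)·Q(Jan 2011) = 3.86×71 + 1.04×233 + 1.46×275 = 274.06 + 242.32 + 401.5 = 917.88
ΣP(Jan 2011)·Q(Jan 2011) = 2.68×71 + 1.38×233 + 1.66×275 = 190.28 + 321.54 + 456.5 = 968.32
Index = 917.88 / 968.32 × 100 = 94.7910

94.79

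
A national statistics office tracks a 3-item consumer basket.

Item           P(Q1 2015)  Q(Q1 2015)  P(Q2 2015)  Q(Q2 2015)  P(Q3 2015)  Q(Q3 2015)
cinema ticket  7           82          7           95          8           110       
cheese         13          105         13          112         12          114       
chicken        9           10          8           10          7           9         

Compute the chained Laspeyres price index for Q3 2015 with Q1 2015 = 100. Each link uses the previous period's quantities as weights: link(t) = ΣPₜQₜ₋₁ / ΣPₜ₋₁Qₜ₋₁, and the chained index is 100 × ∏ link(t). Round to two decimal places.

Link Q1 2015→Q2 2015:
ΣP(Q2 2015)Q(Q1 2015) = 7×82 + 13×105 + 8×10 = 574 + 1365 + 80 = 2019
ΣP(Q1 2015)Q(Q1 2015) = 7×82 + 13×105 + 9×10 = 574 + 1365 + 90 = 2029
link = 2019/2029 = 0.995071
Link Q2 2015→Q3 2015:
ΣP(Q3 2015)Q(Q2 2015) = 8×95 + 12×112 + 7×10 = 760 + 1344 + 70 = 2174
ΣP(Q2 2015)Q(Q2 2015) = 7×95 + 13×112 + 8×10 = 665 + 1456 + 80 = 2201
link = 2174/2201 = 0.987733
Chained index = 100 × 0.995071 × 0.987733 = 98.2865

98.29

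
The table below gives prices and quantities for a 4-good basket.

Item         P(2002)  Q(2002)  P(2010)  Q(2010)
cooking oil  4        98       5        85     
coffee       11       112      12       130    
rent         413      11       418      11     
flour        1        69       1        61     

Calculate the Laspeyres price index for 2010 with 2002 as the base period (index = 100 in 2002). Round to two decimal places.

Laspeyres price index uses base-period quantities as weights.
ΣP(2010)·Q(2002) = 5×98 + 12×112 + 418×11 + 1×69 = 490 + 1344 + 4598 + 69 = 6501
ΣP(2002)·Q(2002) = 4×98 + 11×112 + 413×11 + 1×69 = 392 + 1232 + 4543 + 69 = 6236
Index = 6501 / 6236 × 100 = 104.2495

104.25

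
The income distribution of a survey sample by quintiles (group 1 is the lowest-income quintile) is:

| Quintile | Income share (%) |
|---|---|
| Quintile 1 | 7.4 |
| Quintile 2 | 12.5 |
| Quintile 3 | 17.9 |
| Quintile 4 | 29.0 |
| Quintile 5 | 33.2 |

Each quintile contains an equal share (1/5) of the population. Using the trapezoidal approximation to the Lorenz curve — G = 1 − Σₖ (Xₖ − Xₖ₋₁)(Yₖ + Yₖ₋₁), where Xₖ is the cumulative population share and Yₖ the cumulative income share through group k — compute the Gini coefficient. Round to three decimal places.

0.272

Cumulative income shares Yₖ: 0.0740, 0.1990, 0.3780, 0.6680, 1.0000
Σ (Xₖ−Xₖ₋₁)(Yₖ+Yₖ₋₁) = (1/5)(0.0740+0.0000) + (1/5)(0.1990+0.0740) + (1/5)(0.3780+0.1990) + (1/5)(0.6680+0.3780) + (1/5)(1.0000+0.6680)
  = 0.0148 + 0.0546 + 0.1154 + 0.2092 + 0.3336 = 0.7276
G = 1 − 0.7276 = 0.2724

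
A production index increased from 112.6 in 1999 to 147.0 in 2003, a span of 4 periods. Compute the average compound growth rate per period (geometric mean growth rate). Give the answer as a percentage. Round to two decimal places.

6.89%

Growth factor = (147.0/112.6)^(1/4) = (1.305506)^(1/4) = 1.068919
Growth rate = 1.068919 − 1 = 0.068919 = 6.8919%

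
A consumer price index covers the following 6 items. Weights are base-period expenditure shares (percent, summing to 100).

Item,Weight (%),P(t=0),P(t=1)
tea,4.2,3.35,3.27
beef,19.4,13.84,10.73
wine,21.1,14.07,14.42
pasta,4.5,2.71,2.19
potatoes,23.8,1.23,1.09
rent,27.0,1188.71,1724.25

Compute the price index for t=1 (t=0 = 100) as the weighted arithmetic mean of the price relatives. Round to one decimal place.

tea: 4.2 × (3.27/3.35) = 4.2 × 0.976119 = 4.0997
beef: 19.4 × (10.73/13.84) = 19.4 × 0.775289 = 15.0406
wine: 21.1 × (14.42/14.07) = 21.1 × 1.024876 = 21.6249
pasta: 4.5 × (2.19/2.71) = 4.5 × 0.808118 = 3.6365
potatoes: 23.8 × (1.09/1.23) = 23.8 × 0.886179 = 21.0911
rent: 27.0 × (1724.25/1188.71) = 27.0 × 1.450522 = 39.1641
Index = Σ wᵢ·(p₁ᵢ/p₀ᵢ) = 4.0997 + 15.0406 + 21.6249 + 3.6365 + 21.0911 + 39.1641 = 104.6569

104.7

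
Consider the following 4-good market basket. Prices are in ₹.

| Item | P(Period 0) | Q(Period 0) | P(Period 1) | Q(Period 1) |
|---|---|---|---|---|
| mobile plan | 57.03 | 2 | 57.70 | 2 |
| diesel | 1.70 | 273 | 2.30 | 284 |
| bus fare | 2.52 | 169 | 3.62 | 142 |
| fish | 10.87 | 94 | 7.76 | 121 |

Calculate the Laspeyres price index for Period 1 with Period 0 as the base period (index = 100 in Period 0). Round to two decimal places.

102.90

Laspeyres price index uses base-period quantities as weights.
ΣP(Period 1)·Q(Period 0) = 57.70×2 + 2.30×273 + 3.62×169 + 7.76×94 = 115.4 + 627.9 + 611.78 + 729.44 = 2084.52
ΣP(Period 0)·Q(Period 0) = 57.03×2 + 1.70×273 + 2.52×169 + 10.87×94 = 114.06 + 464.1 + 425.88 + 1021.78 = 2025.82
Index = 2084.52 / 2025.82 × 100 = 102.8976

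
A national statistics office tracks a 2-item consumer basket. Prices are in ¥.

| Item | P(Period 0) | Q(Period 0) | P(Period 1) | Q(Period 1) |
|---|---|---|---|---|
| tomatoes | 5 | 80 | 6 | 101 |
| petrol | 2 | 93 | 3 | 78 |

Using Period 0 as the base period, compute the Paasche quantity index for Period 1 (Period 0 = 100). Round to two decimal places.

Paasche quantity index uses current-period prices as weights.
ΣP(Period 1)·Q(Period 1) = 6×101 + 3×78 = 606 + 234 = 840
ΣP(Period 1)·Q(Period 0) = 6×80 + 3×93 = 480 + 279 = 759
Index = 840 / 759 × 100 = 110.6719

110.67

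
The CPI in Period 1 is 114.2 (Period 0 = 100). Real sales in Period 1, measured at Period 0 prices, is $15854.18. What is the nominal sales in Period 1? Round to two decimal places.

Nominal = Real × (Index/100) = 15854.18 × (114.2/100)
        = 15854.18 × 1.142 = 18105.4736

18105.47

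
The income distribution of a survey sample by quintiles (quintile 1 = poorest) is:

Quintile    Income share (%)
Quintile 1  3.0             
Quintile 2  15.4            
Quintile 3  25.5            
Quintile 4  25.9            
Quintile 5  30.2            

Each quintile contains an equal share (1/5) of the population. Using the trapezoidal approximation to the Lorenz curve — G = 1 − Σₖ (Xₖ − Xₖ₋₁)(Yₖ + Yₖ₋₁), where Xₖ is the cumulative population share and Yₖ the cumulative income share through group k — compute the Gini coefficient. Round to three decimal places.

0.260

Cumulative income shares Yₖ: 0.0300, 0.1840, 0.4390, 0.6980, 1.0000
Σ (Xₖ−Xₖ₋₁)(Yₖ+Yₖ₋₁) = (1/5)(0.0300+0.0000) + (1/5)(0.1840+0.0300) + (1/5)(0.4390+0.1840) + (1/5)(0.6980+0.4390) + (1/5)(1.0000+0.6980)
  = 0.0060 + 0.0428 + 0.1246 + 0.2274 + 0.3396 = 0.7404
G = 1 − 0.7404 = 0.2596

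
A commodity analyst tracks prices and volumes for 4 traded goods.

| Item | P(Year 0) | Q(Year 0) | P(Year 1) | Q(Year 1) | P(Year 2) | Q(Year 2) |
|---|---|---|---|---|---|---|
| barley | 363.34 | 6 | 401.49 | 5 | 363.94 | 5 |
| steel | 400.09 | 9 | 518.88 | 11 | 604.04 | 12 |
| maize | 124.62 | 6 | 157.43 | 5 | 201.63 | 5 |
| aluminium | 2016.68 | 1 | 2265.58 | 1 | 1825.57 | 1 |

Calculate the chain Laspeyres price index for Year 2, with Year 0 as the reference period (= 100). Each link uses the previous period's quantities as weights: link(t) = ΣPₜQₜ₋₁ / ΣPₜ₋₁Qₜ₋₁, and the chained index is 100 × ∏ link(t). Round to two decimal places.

Link Year 0→Year 1:
ΣP(Year 1)Q(Year 0) = 401.49×6 + 518.88×9 + 157.43×6 + 2265.58×1 = 2408.94 + 4669.92 + 944.58 + 2265.58 = 10289.02
ΣP(Year 0)Q(Year 0) = 363.34×6 + 400.09×9 + 124.62×6 + 2016.68×1 = 2180.04 + 3600.81 + 747.72 + 2016.68 = 8545.25
link = 10289.02/8545.25 = 1.204063
Link Year 1→Year 2:
ΣP(Year 2)Q(Year 1) = 363.94×5 + 604.04×11 + 201.63×5 + 1825.57×1 = 1819.7 + 6644.44 + 1008.15 + 1825.57 = 11297.86
ΣP(Year 1)Q(Year 1) = 401.49×5 + 518.88×11 + 157.43×5 + 2265.58×1 = 2007.45 + 5707.68 + 787.15 + 2265.58 = 10767.86
link = 11297.86/10767.86 = 1.049221
Chained index = 100 × 1.204063 × 1.049221 = 126.3328

126.33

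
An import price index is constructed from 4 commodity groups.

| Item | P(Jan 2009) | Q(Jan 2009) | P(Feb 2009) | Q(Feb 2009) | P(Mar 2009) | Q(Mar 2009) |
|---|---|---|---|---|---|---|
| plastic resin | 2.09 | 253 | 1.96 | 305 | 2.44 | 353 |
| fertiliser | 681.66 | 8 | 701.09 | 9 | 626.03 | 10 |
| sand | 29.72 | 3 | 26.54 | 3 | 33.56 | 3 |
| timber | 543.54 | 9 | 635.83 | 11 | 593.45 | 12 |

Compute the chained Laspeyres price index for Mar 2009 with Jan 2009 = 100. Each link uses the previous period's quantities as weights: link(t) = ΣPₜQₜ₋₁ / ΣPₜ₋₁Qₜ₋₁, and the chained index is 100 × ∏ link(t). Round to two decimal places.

101.04

Link Jan 2009→Feb 2009:
ΣP(Feb 2009)Q(Jan 2009) = 1.96×253 + 701.09×8 + 26.54×3 + 635.83×9 = 495.88 + 5608.72 + 79.62 + 5722.47 = 11906.69
ΣP(Jan 2009)Q(Jan 2009) = 2.09×253 + 681.66×8 + 29.72×3 + 543.54×9 = 528.77 + 5453.28 + 89.16 + 4891.86 = 10963.07
link = 11906.69/10963.07 = 1.086073
Link Feb 2009→Mar 2009:
ΣP(Mar 2009)Q(Feb 2009) = 2.44×305 + 626.03×9 + 33.56×3 + 593.45×11 = 744.2 + 5634.27 + 100.68 + 6527.95 = 13007.1
ΣP(Feb 2009)Q(Feb 2009) = 1.96×305 + 701.09×9 + 26.54×3 + 635.83×11 = 597.8 + 6309.81 + 79.62 + 6994.13 = 13981.36
link = 13007.1/13981.36 = 0.930317
Chained index = 100 × 1.086073 × 0.930317 = 101.0392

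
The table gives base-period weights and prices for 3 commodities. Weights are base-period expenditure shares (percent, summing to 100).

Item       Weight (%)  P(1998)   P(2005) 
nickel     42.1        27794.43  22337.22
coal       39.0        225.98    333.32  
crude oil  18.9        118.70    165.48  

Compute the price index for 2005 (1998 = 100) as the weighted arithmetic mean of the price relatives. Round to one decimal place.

nickel: 42.1 × (22337.22/27794.43) = 42.1 × 0.803658 = 33.8340
coal: 39.0 × (333.32/225.98) = 39.0 × 1.474998 = 57.5249
crude oil: 18.9 × (165.48/118.70) = 18.9 × 1.394103 = 26.3485
Index = Σ wᵢ·(p₁ᵢ/p₀ᵢ) = 33.8340 + 57.5249 + 26.3485 = 117.7075

117.7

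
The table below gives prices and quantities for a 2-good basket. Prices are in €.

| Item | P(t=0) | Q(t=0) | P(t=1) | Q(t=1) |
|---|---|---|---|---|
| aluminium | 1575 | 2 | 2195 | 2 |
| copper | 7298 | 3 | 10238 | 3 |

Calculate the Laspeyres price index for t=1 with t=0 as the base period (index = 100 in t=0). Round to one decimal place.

140.2

Laspeyres price index uses base-period quantities as weights.
ΣP(t=1)·Q(t=0) = 2195×2 + 10238×3 = 4390 + 30714 = 35104
ΣP(t=0)·Q(t=0) = 1575×2 + 7298×3 = 3150 + 21894 = 25044
Index = 35104 / 25044 × 100 = 140.1693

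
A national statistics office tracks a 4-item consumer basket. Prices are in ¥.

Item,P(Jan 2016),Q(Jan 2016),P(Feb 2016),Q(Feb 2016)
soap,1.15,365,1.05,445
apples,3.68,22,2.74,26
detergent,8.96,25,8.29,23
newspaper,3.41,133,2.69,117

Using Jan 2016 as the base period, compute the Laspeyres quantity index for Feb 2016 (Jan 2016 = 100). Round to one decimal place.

102.9

Laspeyres quantity index uses base-period prices as weights.
ΣP(Jan 2016)·Q(Feb 2016) = 1.15×445 + 3.68×26 + 8.96×23 + 3.41×117 = 511.75 + 95.68 + 206.08 + 398.97 = 1212.48
ΣP(Jan 2016)·Q(Jan 2016) = 1.15×365 + 3.68×22 + 8.96×25 + 3.41×133 = 419.75 + 80.96 + 224 + 453.53 = 1178.24
Index = 1212.48 / 1178.24 × 100 = 102.9060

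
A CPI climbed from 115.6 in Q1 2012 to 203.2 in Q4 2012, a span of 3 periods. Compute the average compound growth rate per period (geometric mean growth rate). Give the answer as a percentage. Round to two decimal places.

Growth factor = (203.2/115.6)^(1/3) = (1.757785)^(1/3) = 1.206856
Growth rate = 1.206856 − 1 = 0.206856 = 20.6856%

20.69%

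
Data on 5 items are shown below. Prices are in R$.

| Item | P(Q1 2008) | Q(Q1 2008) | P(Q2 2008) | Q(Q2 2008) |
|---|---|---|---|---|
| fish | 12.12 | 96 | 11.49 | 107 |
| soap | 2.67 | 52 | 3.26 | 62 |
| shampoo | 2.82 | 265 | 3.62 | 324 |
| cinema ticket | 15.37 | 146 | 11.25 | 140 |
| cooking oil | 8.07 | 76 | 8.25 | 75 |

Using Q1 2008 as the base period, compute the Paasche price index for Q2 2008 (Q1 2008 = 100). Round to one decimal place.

93.5

Paasche price index uses current-period quantities as weights.
ΣP(Q2 2008)·Q(Q2 2008) = 11.49×107 + 3.26×62 + 3.62×324 + 11.25×140 + 8.25×75 = 1229.43 + 202.12 + 1172.88 + 1575 + 618.75 = 4798.18
ΣP(Q1 2008)·Q(Q2 2008) = 12.12×107 + 2.67×62 + 2.82×324 + 15.37×140 + 8.07×75 = 1296.84 + 165.54 + 913.68 + 2151.8 + 605.25 = 5133.11
Index = 4798.18 / 5133.11 × 100 = 93.4751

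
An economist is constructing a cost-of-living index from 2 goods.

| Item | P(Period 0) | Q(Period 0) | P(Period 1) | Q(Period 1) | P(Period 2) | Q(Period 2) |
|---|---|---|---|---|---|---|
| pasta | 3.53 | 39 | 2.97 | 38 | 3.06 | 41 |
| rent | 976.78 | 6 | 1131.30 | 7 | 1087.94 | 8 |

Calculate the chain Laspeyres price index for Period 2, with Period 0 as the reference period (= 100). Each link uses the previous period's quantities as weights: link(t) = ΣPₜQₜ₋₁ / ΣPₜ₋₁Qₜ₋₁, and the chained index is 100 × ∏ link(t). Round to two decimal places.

110.79

Link Period 0→Period 1:
ΣP(Period 1)Q(Period 0) = 2.97×39 + 1131.30×6 = 115.83 + 6787.8 = 6903.63
ΣP(Period 0)Q(Period 0) = 3.53×39 + 976.78×6 = 137.67 + 5860.68 = 5998.35
link = 6903.63/5998.35 = 1.150922
Link Period 1→Period 2:
ΣP(Period 2)Q(Period 1) = 3.06×38 + 1087.94×7 = 116.28 + 7615.58 = 7731.86
ΣP(Period 1)Q(Period 1) = 2.97×38 + 1131.30×7 = 112.86 + 7919.1 = 8031.96
link = 7731.86/8031.96 = 0.962637
Chained index = 100 × 1.150922 × 0.962637 = 110.7919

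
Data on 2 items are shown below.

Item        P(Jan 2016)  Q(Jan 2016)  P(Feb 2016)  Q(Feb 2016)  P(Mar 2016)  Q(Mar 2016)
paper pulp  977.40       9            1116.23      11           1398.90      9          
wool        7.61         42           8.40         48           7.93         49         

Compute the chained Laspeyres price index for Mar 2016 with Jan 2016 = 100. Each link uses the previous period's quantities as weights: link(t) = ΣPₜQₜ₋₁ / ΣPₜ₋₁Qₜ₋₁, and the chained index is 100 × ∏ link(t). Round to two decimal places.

Link Jan 2016→Feb 2016:
ΣP(Feb 2016)Q(Jan 2016) = 1116.23×9 + 8.40×42 = 10046.07 + 352.8 = 10398.87
ΣP(Jan 2016)Q(Jan 2016) = 977.40×9 + 7.61×42 = 8796.6 + 319.62 = 9116.22
link = 10398.87/9116.22 = 1.140700
Link Feb 2016→Mar 2016:
ΣP(Mar 2016)Q(Feb 2016) = 1398.90×11 + 7.93×48 = 15387.9 + 380.64 = 15768.54
ΣP(Feb 2016)Q(Feb 2016) = 1116.23×11 + 8.40×48 = 12278.53 + 403.2 = 12681.73
link = 15768.54/12681.73 = 1.243406
Chained index = 100 × 1.140700 × 1.243406 = 141.8353

141.84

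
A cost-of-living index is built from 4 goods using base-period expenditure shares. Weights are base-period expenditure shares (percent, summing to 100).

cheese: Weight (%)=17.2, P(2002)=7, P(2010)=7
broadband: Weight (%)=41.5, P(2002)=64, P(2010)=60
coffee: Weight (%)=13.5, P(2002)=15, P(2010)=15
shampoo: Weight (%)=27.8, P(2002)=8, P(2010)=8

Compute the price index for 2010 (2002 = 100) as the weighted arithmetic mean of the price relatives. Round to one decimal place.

cheese: 17.2 × (7/7) = 17.2 × 1.000000 = 17.2000
broadband: 41.5 × (60/64) = 41.5 × 0.937500 = 38.9062
coffee: 13.5 × (15/15) = 13.5 × 1.000000 = 13.5000
shampoo: 27.8 × (8/8) = 27.8 × 1.000000 = 27.8000
Index = Σ wᵢ·(p₁ᵢ/p₀ᵢ) = 17.2000 + 38.9062 + 13.5000 + 27.8000 = 97.4062

97.4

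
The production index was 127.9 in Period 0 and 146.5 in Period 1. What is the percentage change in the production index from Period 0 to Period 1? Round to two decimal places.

14.54%

Change = (146.5 − 127.9) / 127.9 × 100
       = 18.6 / 127.9 × 100 = 14.5426%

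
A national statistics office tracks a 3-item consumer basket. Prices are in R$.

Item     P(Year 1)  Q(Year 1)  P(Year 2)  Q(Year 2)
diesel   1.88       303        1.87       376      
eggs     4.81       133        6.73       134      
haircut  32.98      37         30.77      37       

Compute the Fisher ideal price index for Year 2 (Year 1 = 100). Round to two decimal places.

106.85

Laspeyres component (base-period weights):
ΣP(Year 2)Q(Year 1) = 1.87×303 + 6.73×133 + 30.77×37 = 566.61 + 895.09 + 1138.49 = 2600.19
ΣP(Year 1)Q(Year 1) = 1.88×303 + 4.81×133 + 32.98×37 = 569.64 + 639.73 + 1220.26 = 2429.63
L = 2600.19 / 2429.63 × 100 = 107.0200
Paasche component (current-period weights):
ΣP(Year 2)Q(Year 2) = 1.87×376 + 6.73×134 + 30.77×37 = 703.12 + 901.82 + 1138.49 = 2743.43
ΣP(Year 1)Q(Year 2) = 1.88×376 + 4.81×134 + 32.98×37 = 706.88 + 644.54 + 1220.26 = 2571.68
P = 2743.43 / 2571.68 × 100 = 106.6785
Fisher = √(L × P) = √(107.0200 × 106.6785) = 106.8491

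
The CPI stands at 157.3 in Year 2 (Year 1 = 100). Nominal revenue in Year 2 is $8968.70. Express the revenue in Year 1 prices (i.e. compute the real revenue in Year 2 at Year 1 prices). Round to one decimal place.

5701.7

Real = Nominal ÷ (Index/100) = 8968.70 ÷ (157.3/100)
     = 8968.70 ÷ 1.573 = 5701.6529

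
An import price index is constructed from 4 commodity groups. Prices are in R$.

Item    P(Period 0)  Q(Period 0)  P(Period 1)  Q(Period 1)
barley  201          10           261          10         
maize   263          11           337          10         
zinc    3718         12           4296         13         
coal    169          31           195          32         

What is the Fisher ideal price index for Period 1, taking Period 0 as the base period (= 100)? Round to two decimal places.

116.66

Laspeyres component (base-period weights):
ΣP(Period 1)Q(Period 0) = 261×10 + 337×11 + 4296×12 + 195×31 = 2610 + 3707 + 51552 + 6045 = 63914
ΣP(Period 0)Q(Period 0) = 201×10 + 263×11 + 3718×12 + 169×31 = 2010 + 2893 + 44616 + 5239 = 54758
L = 63914 / 54758 × 100 = 116.7208
Paasche component (current-period weights):
ΣP(Period 1)Q(Period 1) = 261×10 + 337×10 + 4296×13 + 195×32 = 2610 + 3370 + 55848 + 6240 = 68068
ΣP(Period 0)Q(Period 1) = 201×10 + 263×10 + 3718×13 + 169×32 = 2010 + 2630 + 48334 + 5408 = 58382
P = 68068 / 58382 × 100 = 116.5907
Fisher = √(L × P) = √(116.7208 × 116.5907) = 116.6558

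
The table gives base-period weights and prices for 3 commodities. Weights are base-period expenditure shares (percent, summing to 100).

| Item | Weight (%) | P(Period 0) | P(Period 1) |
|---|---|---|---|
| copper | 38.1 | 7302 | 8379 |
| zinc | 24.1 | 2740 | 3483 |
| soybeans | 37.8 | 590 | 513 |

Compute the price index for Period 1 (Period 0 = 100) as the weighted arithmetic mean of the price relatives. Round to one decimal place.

copper: 38.1 × (8379/7302) = 38.1 × 1.147494 = 43.7195
zinc: 24.1 × (3483/2740) = 24.1 × 1.271168 = 30.6351
soybeans: 37.8 × (513/590) = 37.8 × 0.869492 = 32.8668
Index = Σ wᵢ·(p₁ᵢ/p₀ᵢ) = 43.7195 + 30.6351 + 32.8668 = 107.2214

107.2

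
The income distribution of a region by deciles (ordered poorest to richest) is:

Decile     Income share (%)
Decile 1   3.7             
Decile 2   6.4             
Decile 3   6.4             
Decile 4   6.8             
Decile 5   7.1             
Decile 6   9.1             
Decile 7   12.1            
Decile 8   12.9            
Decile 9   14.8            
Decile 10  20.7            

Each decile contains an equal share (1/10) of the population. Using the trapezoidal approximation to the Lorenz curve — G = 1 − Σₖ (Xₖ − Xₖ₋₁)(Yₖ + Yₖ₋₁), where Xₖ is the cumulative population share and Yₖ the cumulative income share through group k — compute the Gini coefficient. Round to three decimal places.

Cumulative income shares Yₖ: 0.0370, 0.1010, 0.1650, 0.2330, 0.3040, 0.3950, 0.5160, 0.6450, 0.7930, 1.0000
Σ (Xₖ−Xₖ₋₁)(Yₖ+Yₖ₋₁) = (1/10)(0.0370+0.0000) + (1/10)(0.1010+0.0370) + (1/10)(0.1650+0.1010) + (1/10)(0.2330+0.1650) + (1/10)(0.3040+0.2330) + (1/10)(0.3950+0.3040) + (1/10)(0.5160+0.3950) + (1/10)(0.6450+0.5160) + (1/10)(0.7930+0.6450) + (1/10)(1.0000+0.7930)
  = 0.0037 + 0.0138 + 0.0266 + 0.0398 + 0.0537 + 0.0699 + 0.0911 + 0.1161 + 0.1438 + 0.1793 = 0.7378
G = 1 − 0.7378 = 0.2622

0.262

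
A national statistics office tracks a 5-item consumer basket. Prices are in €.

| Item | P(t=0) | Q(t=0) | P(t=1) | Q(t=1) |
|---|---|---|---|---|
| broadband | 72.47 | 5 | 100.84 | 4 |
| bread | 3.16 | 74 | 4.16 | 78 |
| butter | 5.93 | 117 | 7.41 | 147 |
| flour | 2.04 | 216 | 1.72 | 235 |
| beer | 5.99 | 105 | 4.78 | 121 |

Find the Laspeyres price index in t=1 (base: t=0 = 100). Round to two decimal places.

108.17

Laspeyres price index uses base-period quantities as weights.
ΣP(t=1)·Q(t=0) = 100.84×5 + 4.16×74 + 7.41×117 + 1.72×216 + 4.78×105 = 504.2 + 307.84 + 866.97 + 371.52 + 501.9 = 2552.43
ΣP(t=0)·Q(t=0) = 72.47×5 + 3.16×74 + 5.93×117 + 2.04×216 + 5.99×105 = 362.35 + 233.84 + 693.81 + 440.64 + 628.95 = 2359.59
Index = 2552.43 / 2359.59 × 100 = 108.1726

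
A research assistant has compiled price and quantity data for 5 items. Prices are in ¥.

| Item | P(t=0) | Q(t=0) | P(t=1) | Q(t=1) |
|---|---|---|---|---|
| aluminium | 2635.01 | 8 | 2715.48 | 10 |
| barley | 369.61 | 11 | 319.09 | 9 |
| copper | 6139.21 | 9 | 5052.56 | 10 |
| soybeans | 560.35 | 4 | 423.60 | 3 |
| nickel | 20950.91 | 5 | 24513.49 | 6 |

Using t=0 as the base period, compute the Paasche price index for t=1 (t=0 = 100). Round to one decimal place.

104.8

Paasche price index uses current-period quantities as weights.
ΣP(t=1)·Q(t=1) = 2715.48×10 + 319.09×9 + 5052.56×10 + 423.60×3 + 24513.49×6 = 27154.8 + 2871.81 + 50525.6 + 1270.8 + 147080.94 = 228903.95
ΣP(t=0)·Q(t=1) = 2635.01×10 + 369.61×9 + 6139.21×10 + 560.35×3 + 20950.91×6 = 26350.1 + 3326.49 + 61392.1 + 1681.05 + 125705.46 = 218455.2
Index = 228903.95 / 218455.2 × 100 = 104.7830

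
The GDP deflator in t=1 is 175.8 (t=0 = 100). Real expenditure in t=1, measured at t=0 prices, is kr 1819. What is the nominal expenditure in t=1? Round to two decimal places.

3197.80

Nominal = Real × (Index/100) = 1819 × (175.8/100)
        = 1819 × 1.758 = 3197.8020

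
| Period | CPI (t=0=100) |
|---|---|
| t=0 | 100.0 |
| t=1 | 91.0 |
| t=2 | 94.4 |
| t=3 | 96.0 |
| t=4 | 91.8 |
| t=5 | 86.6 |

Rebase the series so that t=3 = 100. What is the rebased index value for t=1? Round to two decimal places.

Rebased(t=1) = 91.0 / 96.0 × 100 = 94.7917

94.79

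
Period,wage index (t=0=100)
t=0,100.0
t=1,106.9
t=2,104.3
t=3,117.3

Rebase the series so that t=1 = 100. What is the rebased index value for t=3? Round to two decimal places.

109.73

Rebased(t=3) = 117.3 / 106.9 × 100 = 109.7287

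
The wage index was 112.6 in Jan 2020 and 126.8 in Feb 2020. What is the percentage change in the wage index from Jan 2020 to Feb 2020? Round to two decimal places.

12.61%

Change = (126.8 − 112.6) / 112.6 × 100
       = 14.2 / 112.6 × 100 = 12.6110%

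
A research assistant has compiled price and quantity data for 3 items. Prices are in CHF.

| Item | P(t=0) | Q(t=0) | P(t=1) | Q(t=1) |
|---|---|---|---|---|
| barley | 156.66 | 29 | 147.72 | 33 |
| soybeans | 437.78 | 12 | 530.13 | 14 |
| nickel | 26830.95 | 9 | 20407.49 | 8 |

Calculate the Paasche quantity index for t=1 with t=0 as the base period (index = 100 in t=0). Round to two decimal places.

90.35

Paasche quantity index uses current-period prices as weights.
ΣP(t=1)·Q(t=1) = 147.72×33 + 530.13×14 + 20407.49×8 = 4874.76 + 7421.82 + 163259.92 = 175556.5
ΣP(t=1)·Q(t=0) = 147.72×29 + 530.13×12 + 20407.49×9 = 4283.88 + 6361.56 + 183667.41 = 194312.85
Index = 175556.5 / 194312.85 × 100 = 90.3473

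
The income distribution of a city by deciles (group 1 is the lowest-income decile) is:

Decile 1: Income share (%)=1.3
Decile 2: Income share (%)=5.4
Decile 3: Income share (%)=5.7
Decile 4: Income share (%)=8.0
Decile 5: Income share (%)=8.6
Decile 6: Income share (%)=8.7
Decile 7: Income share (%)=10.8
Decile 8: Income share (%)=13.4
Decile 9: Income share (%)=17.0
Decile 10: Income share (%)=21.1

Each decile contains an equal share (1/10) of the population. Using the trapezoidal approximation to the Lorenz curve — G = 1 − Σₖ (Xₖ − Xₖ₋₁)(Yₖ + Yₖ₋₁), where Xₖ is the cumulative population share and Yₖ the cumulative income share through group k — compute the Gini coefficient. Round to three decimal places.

0.306

Cumulative income shares Yₖ: 0.0130, 0.0670, 0.1240, 0.2040, 0.2900, 0.3770, 0.4850, 0.6190, 0.7890, 1.0000
Σ (Xₖ−Xₖ₋₁)(Yₖ+Yₖ₋₁) = (1/10)(0.0130+0.0000) + (1/10)(0.0670+0.0130) + (1/10)(0.1240+0.0670) + (1/10)(0.2040+0.1240) + (1/10)(0.2900+0.2040) + (1/10)(0.3770+0.2900) + (1/10)(0.4850+0.3770) + (1/10)(0.6190+0.4850) + (1/10)(0.7890+0.6190) + (1/10)(1.0000+0.7890)
  = 0.0013 + 0.0080 + 0.0191 + 0.0328 + 0.0494 + 0.0667 + 0.0862 + 0.1104 + 0.1408 + 0.1789 = 0.6936
G = 1 − 0.6936 = 0.3064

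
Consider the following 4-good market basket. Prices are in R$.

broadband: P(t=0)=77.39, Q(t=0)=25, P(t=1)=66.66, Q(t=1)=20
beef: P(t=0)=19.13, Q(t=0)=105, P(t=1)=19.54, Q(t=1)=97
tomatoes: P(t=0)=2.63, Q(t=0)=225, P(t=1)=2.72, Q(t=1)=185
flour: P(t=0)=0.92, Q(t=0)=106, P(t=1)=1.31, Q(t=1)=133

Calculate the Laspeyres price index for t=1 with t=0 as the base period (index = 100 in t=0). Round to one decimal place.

96.5

Laspeyres price index uses base-period quantities as weights.
ΣP(t=1)·Q(t=0) = 66.66×25 + 19.54×105 + 2.72×225 + 1.31×106 = 1666.5 + 2051.7 + 612 + 138.86 = 4469.06
ΣP(t=0)·Q(t=0) = 77.39×25 + 19.13×105 + 2.63×225 + 0.92×106 = 1934.75 + 2008.65 + 591.75 + 97.52 = 4632.67
Index = 4469.06 / 4632.67 × 100 = 96.4683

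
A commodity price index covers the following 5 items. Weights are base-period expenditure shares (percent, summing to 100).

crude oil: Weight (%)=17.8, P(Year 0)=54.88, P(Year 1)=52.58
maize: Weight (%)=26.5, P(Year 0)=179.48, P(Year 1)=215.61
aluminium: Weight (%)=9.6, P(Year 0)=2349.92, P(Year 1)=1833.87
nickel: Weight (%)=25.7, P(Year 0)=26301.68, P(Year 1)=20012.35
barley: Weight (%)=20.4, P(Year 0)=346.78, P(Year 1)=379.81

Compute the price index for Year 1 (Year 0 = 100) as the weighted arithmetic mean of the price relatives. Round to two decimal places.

98.28

crude oil: 17.8 × (52.58/54.88) = 17.8 × 0.958090 = 17.0540
maize: 26.5 × (215.61/179.48) = 26.5 × 1.201304 = 31.8345
aluminium: 9.6 × (1833.87/2349.92) = 9.6 × 0.780397 = 7.4918
nickel: 25.7 × (20012.35/26301.68) = 25.7 × 0.760877 = 19.5545
barley: 20.4 × (379.81/346.78) = 20.4 × 1.095248 = 22.3431
Index = Σ wᵢ·(p₁ᵢ/p₀ᵢ) = 17.0540 + 31.8345 + 7.4918 + 19.5545 + 22.3431 = 98.2780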